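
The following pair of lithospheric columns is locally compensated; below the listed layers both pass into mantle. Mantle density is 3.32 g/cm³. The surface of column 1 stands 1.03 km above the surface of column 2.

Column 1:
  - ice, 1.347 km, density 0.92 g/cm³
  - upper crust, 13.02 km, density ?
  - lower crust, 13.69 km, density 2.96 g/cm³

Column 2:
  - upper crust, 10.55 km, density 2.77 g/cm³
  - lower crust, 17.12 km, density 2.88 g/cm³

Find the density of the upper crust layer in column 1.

2.66 g/cm³

Take the compensation level at the base of the deeper column (depth z_c below the surface of column 1) and equate Σ ρ_i t_i down to z_c; mantle fills any gap and the z_c terms cancel.
Column 1: 1.347×0.92 + 13.02×ρ + 13.69×2.96 + (z_c − 28.057)×3.32
Column 2: 1.03×0 + 10.55×2.77 + 17.12×2.88 + (z_c − 1.03 − 27.67)×3.32
The z_c×3.32 term appears on both sides and cancels. Collect the known terms of each column as K = Σ(ρt)_known − 3.32 × (depth of known layers): K_1 = 41.76164 − 3.32×28.057 = −51.3876; K_2 = 78.5291 − 3.32×(1.03 + 27.67) = −16.7549.
Balance: K_1 + 13.02×ρ = K_2, so ρ = (K_2 − K_1)/13.02 = 34.6327/13.02 = 2.66 g/cm³.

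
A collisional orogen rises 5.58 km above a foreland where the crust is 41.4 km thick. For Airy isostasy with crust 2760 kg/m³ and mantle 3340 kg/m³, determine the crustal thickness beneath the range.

Root depth r = h ρ_c / (ρ_m − ρ_c) = 5.58 km × 2760 / 580 = 26.55 km.
Total thickness = T + h + r = 41.4 km + 5.58 km + 26.55 km = 73.5 km.

73.5 km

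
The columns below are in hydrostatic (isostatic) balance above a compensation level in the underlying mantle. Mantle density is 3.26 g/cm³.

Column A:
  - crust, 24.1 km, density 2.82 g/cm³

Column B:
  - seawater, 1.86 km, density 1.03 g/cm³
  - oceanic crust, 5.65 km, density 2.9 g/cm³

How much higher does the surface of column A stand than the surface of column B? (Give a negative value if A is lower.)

1.36 km

For any compensation level in the mantle, the mantle terms cancel and isostasy reduces to e = (Σt_A − Σt_B) − (Σ(ρt)_A − Σ(ρt)_B) / ρ_m.
Σt_A = 24.1 km; Σt_B = 7.51 km; Σ(ρt)_A = 67.962; Σ(ρt)_B = 18.3008 (in km·g/cm³).
e = (24.1 − 7.51) − (67.962 − 18.3008) / 3.26 = 1.36 km.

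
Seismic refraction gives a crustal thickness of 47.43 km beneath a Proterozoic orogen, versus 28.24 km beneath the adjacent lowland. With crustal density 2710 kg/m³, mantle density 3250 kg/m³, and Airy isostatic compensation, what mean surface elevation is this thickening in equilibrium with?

Excess crust Δ = 47.43 km − 28.24 km = 19.19 km, split between elevation h and root r with h + r = Δ.
Airy balance ρ_c h = (ρ_m − ρ_c) r gives r = h ρ_c/(ρ_m − ρ_c), so h (1 + ρ_c/(ρ_m − ρ_c)) = Δ, i.e. h = Δ (ρ_m − ρ_c)/ρ_m.
h = 19.19 km × 540/3250 = 3.19 km.

3.19 km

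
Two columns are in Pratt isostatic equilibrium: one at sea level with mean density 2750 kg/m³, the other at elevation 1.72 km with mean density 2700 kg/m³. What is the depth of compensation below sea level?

ρ_ref D = ρ (D + h) → D (ρ_ref − ρ) = ρ h.
D = ρ h/(ρ_ref − ρ) = 2700 × 1.72 km/(2750 − 2700) = 92.9 km.

92.9 km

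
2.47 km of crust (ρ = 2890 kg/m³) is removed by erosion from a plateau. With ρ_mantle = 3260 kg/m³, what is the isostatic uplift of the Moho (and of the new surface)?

Unloading: uplift u = e ρ_c/ρ_m = 2.47 km × 2890/3260 = 2.19 km.

2.19 km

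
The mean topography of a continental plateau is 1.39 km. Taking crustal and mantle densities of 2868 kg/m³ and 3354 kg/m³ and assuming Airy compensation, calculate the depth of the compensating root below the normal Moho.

8.2 km

By Archimedes' principle applied to the lithosphere: the weight of the topography is balanced by the buoyancy of the root, ρ_c h = (ρ_m − ρ_c) r.
r = h · ρ_c / (ρ_m − ρ_c) = 1.39 km × 2868 / (3354 − 2868) = 8.2 km.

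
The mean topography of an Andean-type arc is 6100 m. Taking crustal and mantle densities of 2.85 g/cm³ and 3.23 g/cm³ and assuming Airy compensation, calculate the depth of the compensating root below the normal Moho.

45800 m

In Airy isostatic equilibrium: the weight of the topography is balanced by the buoyancy of the root, ρ_c h = (ρ_m − ρ_c) r.
r = h · ρ_c / (ρ_m − ρ_c) = 6100 m × 2.85 / (3.23 − 2.85) = 45800 m.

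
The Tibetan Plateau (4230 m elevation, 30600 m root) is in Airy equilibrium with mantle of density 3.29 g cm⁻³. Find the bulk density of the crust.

2.89 g cm⁻³

ρ_c h = (ρ_m − ρ_c) r → ρ_c (h + r) = ρ_m r → ρ_c = ρ_m r / (h + r).
ρ_c = 3.29 × 30600 m / (4230 m + 30600 m) = 2.89 g cm⁻³.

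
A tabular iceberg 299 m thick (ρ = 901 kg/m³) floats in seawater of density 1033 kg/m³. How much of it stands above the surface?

38.2 m

Floating equilibrium: submerged depth d = t ρ_obj/ρ_fluid = 299 m × 901/1033 = 260.8 m.
Freeboard = t − d = 299 m − 260.8 m = 38.2 m.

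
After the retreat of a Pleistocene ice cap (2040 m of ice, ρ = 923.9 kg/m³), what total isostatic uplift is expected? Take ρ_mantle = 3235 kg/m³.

583 m

Removing the load lets mantle flow back in; uplift u satisfies ρ_ice t = ρ_m u.
u = t ρ_ice/ρ_m = 2040 m × 923.9/3235 = 583 m.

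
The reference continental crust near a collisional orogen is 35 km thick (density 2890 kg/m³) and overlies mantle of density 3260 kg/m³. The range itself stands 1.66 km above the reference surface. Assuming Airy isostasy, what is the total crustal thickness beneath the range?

Root depth r = h ρ_c / (ρ_m − ρ_c) = 1.66 km × 2890 / 370 = 12.97 km.
Total thickness = T + h + r = 35 km + 1.66 km + 12.97 km = 49.6 km.

49.6 km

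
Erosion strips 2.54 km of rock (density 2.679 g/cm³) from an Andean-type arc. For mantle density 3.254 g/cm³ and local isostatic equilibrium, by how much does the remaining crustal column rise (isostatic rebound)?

Unloading: uplift u = e ρ_c/ρ_m = 2.54 km × 2.679/3.254 = 2.09 km.

2.09 km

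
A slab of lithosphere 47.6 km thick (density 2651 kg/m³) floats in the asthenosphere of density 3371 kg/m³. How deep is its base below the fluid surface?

37.4 km

Draft d = t ρ_obj/ρ_fluid = 47.6 km × 2651/3371 = 37.4 km.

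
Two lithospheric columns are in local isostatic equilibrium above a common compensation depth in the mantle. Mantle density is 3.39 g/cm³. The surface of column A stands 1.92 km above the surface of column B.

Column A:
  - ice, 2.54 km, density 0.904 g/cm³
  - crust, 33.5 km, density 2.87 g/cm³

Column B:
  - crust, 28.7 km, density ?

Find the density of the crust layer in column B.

Take the compensation level at the base of the deeper column (depth z_c below the surface of column A) and equate Σ ρ_i t_i down to z_c; mantle fills any gap and the z_c terms cancel.
Column A: 2.54×0.904 + 33.5×2.87 + (z_c − 36.04)×3.39
Column B: 1.92×0 + 28.7×ρ + (z_c − 1.92 − 28.7)×3.39
The z_c×3.39 term appears on both sides and cancels. Collect the known terms of each column as K = Σ(ρt)_known − 3.39 × (depth of known layers): K_A = 98.44116 − 3.39×36.04 = −23.73444; K_B = 0 − 3.39×(1.92 + 28.7) = −103.8018.
Balance: K_A = K_B + 28.7×ρ, so ρ = (K_A − K_B)/28.7 = 80.0674/28.7 = 2.79 g/cm³.

2.79 g/cm³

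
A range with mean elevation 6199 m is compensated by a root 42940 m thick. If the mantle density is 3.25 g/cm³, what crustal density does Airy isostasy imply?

ρ_c h = (ρ_m − ρ_c) r → ρ_c (h + r) = ρ_m r → ρ_c = ρ_m r / (h + r).
ρ_c = 3.25 × 42940 m / (6199 m + 42940 m) = 2.84 g/cm³.

2.84 g/cm³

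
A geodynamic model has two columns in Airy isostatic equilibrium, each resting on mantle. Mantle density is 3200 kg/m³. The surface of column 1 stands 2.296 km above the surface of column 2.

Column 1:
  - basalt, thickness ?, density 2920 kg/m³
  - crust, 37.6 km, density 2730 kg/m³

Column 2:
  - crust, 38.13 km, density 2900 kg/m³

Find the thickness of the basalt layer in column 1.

3.98 km

Take the compensation level at the base of the deeper column (depth z_c below the surface of column 1) and equate Σ ρ_i t_i down to z_c; mantle fills any gap and the z_c terms cancel.
Column 1: x×2920 + 37.6×2730 + (z_c − 37.6 − x)×3200
Column 2: 2.296×0 + 38.13×2900 + (z_c − 2.296 − 38.13)×3200
The z_c×3200 term appears on both sides and cancels. Collect the known terms of each column as K = Σ(ρt)_known − 3200 × (depth of known layers): K_1 = 102648 − 3200×37.6 = −17672; K_2 = 110577 − 3200×(2.296 + 38.13) = −18786.2.
Balance: K_1 − x×(3200 − 2920) = K_2, so x = (K_1 − K_2)/(3200 − 2920) = 1114.2/280 = 3.98 km.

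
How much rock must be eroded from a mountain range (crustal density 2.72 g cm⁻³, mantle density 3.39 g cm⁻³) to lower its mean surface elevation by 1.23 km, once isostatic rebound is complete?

6.22 km

Net drop Δ = e − u = e − e ρ_c/ρ_m = e (ρ_m − ρ_c)/ρ_m.
e = Δ ρ_m/(ρ_m − ρ_c) = 1.23 km × 3.39/0.67 = 6.22 km.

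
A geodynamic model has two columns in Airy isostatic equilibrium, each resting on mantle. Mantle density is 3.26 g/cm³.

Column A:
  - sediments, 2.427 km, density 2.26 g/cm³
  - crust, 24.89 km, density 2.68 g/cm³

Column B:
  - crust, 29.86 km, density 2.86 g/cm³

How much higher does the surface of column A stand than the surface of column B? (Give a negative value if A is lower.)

For any compensation level in the mantle, the mantle terms cancel and isostasy reduces to e = (Σt_A − Σt_B) − (Σ(ρt)_A − Σ(ρt)_B) / ρ_m.
Σt_A = 27.317 km; Σt_B = 29.86 km; Σ(ρt)_A = 72.19022; Σ(ρt)_B = 85.3996 (in km·g/cm³).
e = (27.317 − 29.86) − (72.19022 − 85.3996) / 3.26 = 1.51 km.

1.51 km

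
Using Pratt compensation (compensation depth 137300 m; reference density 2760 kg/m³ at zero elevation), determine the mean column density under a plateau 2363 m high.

Pratt balance: ρ_ref D = ρ (D + h).
ρ = ρ_ref D/(D + h) = 2760 × 137300 m/(137300 m + 2363 m) = 2710 kg/m³.

2710 kg/m³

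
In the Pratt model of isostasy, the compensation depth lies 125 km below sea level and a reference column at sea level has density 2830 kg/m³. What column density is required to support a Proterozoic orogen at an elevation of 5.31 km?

Pratt balance: ρ_ref D = ρ (D + h).
ρ = ρ_ref D/(D + h) = 2830 × 125 km/(125 km + 5.31 km) = 2710 kg/m³.

2710 kg/m³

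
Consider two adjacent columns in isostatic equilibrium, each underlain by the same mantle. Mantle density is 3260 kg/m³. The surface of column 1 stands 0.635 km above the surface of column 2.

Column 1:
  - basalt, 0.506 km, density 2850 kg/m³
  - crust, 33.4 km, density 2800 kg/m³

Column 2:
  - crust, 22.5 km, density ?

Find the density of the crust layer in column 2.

2660 kg/m³

Take the compensation level at the base of the deeper column (depth z_c below the surface of column 1) and equate Σ ρ_i t_i down to z_c; mantle fills any gap and the z_c terms cancel.
Column 1: 0.506×2850 + 33.4×2800 + (z_c − 33.906)×3260
Column 2: 0.635×0 + 22.5×ρ + (z_c − 0.635 − 22.5)×3260
The z_c×3260 term appears on both sides and cancels. Collect the known terms of each column as K = Σ(ρt)_known − 3260 × (depth of known layers): K_1 = 94962.1 − 3260×33.906 = −15571.46; K_2 = 0 − 3260×(0.635 + 22.5) = −75420.1.
Balance: K_1 = K_2 + 22.5×ρ, so ρ = (K_1 − K_2)/22.5 = 59848.6/22.5 = 2660 kg/m³.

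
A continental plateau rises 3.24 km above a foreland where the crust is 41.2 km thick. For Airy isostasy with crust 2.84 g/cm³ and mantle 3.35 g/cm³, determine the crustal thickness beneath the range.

62.5 km

Root depth r = h ρ_c / (ρ_m − ρ_c) = 3.24 km × 2.84 / 0.51 = 18.04 km.
Total thickness = T + h + r = 41.2 km + 3.24 km + 18.04 km = 62.5 km.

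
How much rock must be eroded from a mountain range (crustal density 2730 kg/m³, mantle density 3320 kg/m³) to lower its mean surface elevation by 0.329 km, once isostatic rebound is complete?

1.85 km

Net drop Δ = e − u = e − e ρ_c/ρ_m = e (ρ_m − ρ_c)/ρ_m.
e = Δ ρ_m/(ρ_m − ρ_c) = 0.329 km × 3320/590 = 1.85 km.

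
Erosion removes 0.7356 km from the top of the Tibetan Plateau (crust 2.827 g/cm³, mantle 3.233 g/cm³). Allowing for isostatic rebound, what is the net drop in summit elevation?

0.0924 km

Rebound u = e ρ_c/ρ_m = 0.7356 km × 2.827/3.233 = 0.6432 km.
Net surface drop = e − u = 0.7356 km − 0.6432 km = e (ρ_m − ρ_c)/ρ_m = 0.0924 km.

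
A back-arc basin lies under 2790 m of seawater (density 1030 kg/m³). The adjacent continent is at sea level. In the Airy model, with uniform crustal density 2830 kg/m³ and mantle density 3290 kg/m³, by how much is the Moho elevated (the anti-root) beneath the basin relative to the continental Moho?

In Airy isostatic equilibrium: replacing crust with seawater at the top is compensated by replacing crust with mantle at the base: d (ρ_c − ρ_w) = a (ρ_m − ρ_c).
a = d (ρ_c − ρ_w)/(ρ_m − ρ_c) = 2790 m × 1800/460 = 10900 m.

10900 m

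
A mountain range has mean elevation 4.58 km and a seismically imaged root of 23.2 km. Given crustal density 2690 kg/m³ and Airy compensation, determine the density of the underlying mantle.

3220 kg/m³

Airy balance: ρ_c h = (ρ_m − ρ_c) r → ρ_m = ρ_c (1 + h/r).
ρ_m = 2690 × (1 + 4.58 km/23.2 km) = 3220 kg/m³.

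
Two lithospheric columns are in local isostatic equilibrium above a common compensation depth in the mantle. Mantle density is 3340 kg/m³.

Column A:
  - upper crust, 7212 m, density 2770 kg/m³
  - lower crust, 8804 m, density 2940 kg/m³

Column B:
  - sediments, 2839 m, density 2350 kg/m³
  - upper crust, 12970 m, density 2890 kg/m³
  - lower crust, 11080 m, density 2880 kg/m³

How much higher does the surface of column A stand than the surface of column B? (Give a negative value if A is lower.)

−1830 m

For any compensation level in the mantle, the mantle terms cancel and isostasy reduces to e = (Σt_A − Σt_B) − (Σ(ρt)_A − Σ(ρt)_B) / ρ_m.
Σt_A = 16016 m; Σt_B = 26889 m; Σ(ρt)_A = 45861000; Σ(ρt)_B = 76065350 (in m·kg/m³).
e = (16016 − 26889) − (45861000 − 76065350) / 3340 = −1830 m.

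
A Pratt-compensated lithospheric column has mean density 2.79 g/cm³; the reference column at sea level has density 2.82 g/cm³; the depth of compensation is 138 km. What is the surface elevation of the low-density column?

1.48 km

ρ_ref D = ρ (D + h) → h = D (ρ_ref − ρ)/ρ.
h = 138 km × (2.82 − 2.79)/2.79 = 1.48 km.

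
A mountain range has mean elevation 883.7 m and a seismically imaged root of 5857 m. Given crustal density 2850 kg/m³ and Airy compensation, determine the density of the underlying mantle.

Airy balance: ρ_c h = (ρ_m − ρ_c) r → ρ_m = ρ_c (1 + h/r).
ρ_m = 2850 × (1 + 883.7 m/5857 m) = 3280 kg/m³.

3280 kg/m³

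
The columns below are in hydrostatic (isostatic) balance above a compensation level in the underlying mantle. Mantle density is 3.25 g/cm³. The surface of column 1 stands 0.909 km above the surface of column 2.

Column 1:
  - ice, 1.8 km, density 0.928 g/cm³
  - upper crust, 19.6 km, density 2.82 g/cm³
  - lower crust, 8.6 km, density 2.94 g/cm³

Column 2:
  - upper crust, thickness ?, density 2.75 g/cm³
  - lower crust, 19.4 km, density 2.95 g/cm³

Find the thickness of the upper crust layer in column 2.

Take the compensation level at the base of the deeper column (depth z_c below the surface of column 1) and equate Σ ρ_i t_i down to z_c; mantle fills any gap and the z_c terms cancel.
Column 1: 1.8×0.928 + 19.6×2.82 + 8.6×2.94 + (z_c − 30)×3.25
Column 2: 0.909×0 + x×2.75 + 19.4×2.95 + (z_c − 0.909 − 19.4 − x)×3.25
The z_c×3.25 term appears on both sides and cancels. Collect the known terms of each column as K = Σ(ρt)_known − 3.25 × (depth of known layers): K_1 = 82.2264 − 3.25×30 = −15.2736; K_2 = 57.23 − 3.25×(0.909 + 19.4) = −8.77425.
Balance: K_1 = K_2 − x×(3.25 − 2.75), so x = (K_2 − K_1)/(3.25 − 2.75) = 6.49935/0.5 = 13 km.

13 km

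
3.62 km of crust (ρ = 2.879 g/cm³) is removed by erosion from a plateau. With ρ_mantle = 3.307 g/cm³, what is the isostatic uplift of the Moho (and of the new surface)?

Unloading: uplift u = e ρ_c/ρ_m = 3.62 km × 2.879/3.307 = 3.15 km.

3.15 km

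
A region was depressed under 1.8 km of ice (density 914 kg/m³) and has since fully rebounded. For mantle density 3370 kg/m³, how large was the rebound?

Removing the load lets mantle flow back in; uplift u satisfies ρ_ice t = ρ_m u.
u = t ρ_ice/ρ_m = 1.8 km × 914/3370 = 0.488 km.

0.488 km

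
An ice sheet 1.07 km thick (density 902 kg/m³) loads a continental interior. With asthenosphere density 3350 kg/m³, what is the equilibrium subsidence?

Equating mass per unit area of the two columns: the ice load ρ_ice t is balanced by mantle displaced below, ρ_m s.
s = t ρ_ice / ρ_m = 1.07 km × 902/3350 = 0.288 km.

0.288 km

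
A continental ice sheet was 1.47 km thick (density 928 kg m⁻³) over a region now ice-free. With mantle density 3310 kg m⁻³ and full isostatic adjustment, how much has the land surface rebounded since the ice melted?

Removing the load lets mantle flow back in; uplift u satisfies ρ_ice t = ρ_m u.
u = t ρ_ice/ρ_m = 1.47 km × 928/3310 = 0.412 km.

0.412 km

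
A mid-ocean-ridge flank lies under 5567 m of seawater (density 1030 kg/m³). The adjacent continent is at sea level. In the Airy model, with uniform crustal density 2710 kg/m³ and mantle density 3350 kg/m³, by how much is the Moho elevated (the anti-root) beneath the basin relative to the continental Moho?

14600 m

By Archimedes' principle applied to the lithosphere: replacing crust with seawater at the top is compensated by replacing crust with mantle at the base: d (ρ_c − ρ_w) = a (ρ_m − ρ_c).
a = d (ρ_c − ρ_w)/(ρ_m − ρ_c) = 5567 m × 1680/640 = 14600 m.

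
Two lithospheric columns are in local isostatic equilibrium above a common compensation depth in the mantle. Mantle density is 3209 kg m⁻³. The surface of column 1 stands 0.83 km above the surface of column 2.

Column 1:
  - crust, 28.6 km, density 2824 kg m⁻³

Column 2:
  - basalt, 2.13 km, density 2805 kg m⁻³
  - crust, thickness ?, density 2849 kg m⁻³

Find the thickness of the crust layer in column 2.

20.8 km

Take the compensation level at the base of the deeper column (depth z_c below the surface of column 1) and equate Σ ρ_i t_i down to z_c; mantle fills any gap and the z_c terms cancel.
Column 1: 28.6×2824 + (z_c − 28.6)×3209
Column 2: 0.83×0 + 2.13×2805 + x×2849 + (z_c − 0.83 − 2.13 − x)×3209
The z_c×3209 term appears on both sides and cancels. Collect the known terms of each column as K = Σ(ρt)_known − 3209 × (depth of known layers): K_1 = 80766.4 − 3209×28.6 = −11011; K_2 = 5974.65 − 3209×(0.83 + 2.13) = −3523.99.
Balance: K_1 = K_2 − x×(3209 − 2849), so x = (K_2 − K_1)/(3209 − 2849) = 7487.01/360 = 20.8 km.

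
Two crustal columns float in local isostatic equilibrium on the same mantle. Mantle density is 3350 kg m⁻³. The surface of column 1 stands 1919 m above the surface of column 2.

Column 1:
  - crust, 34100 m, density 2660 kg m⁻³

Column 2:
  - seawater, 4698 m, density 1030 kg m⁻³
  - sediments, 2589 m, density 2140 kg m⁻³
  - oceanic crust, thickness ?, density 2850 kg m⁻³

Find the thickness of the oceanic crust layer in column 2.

6140 m

Take the compensation level at the base of the deeper column (depth z_c below the surface of column 1) and equate Σ ρ_i t_i down to z_c; mantle fills any gap and the z_c terms cancel.
Column 1: 34100×2660 + (z_c − 34100)×3350
Column 2: 1919×0 + 4698×1030 + 2589×2140 + x×2850 + (z_c − 1919 − 7287 − x)×3350
The z_c×3350 term appears on both sides and cancels. Collect the known terms of each column as K = Σ(ρt)_known − 3350 × (depth of known layers): K_1 = 90706000 − 3350×34100 = −23529000; K_2 = 10379400 − 3350×(1919 + 7287) = −20460700.
Balance: K_1 = K_2 − x×(3350 − 2850), so x = (K_2 − K_1)/(3350 − 2850) = 3068300/500 = 6140 m.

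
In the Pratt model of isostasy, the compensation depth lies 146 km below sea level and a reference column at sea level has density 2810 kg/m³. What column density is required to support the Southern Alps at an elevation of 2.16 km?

2770 kg/m³

Pratt balance: ρ_ref D = ρ (D + h).
ρ = ρ_ref D/(D + h) = 2810 × 146 km/(146 km + 2.16 km) = 2770 kg/m³.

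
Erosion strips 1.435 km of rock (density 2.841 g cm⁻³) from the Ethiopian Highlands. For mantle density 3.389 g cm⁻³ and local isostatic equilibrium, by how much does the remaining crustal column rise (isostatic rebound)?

1.2 km

Unloading: uplift u = e ρ_c/ρ_m = 1.435 km × 2.841/3.389 = 1.2 km.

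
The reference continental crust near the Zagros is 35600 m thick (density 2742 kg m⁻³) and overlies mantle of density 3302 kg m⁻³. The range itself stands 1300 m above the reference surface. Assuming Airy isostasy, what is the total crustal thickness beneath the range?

Root depth r = h ρ_c / (ρ_m − ρ_c) = 1300 m × 2742 / 560 = 6365 m.
Total thickness = T + h + r = 35600 m + 1300 m + 6365 m = 43300 m.

43300 m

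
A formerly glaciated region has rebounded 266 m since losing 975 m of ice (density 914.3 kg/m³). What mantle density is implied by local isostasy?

3350 kg/m³

ρ_m = ρ_ice t / u = 914.3 × 975 m/266 m = 3350 kg/m³.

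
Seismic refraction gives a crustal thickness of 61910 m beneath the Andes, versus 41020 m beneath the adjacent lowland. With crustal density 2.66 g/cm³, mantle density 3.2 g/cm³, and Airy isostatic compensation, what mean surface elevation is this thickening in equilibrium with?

Excess crust Δ = 61910 m − 41020 m = 20890 m, split between elevation h and root r with h + r = Δ.
Airy balance ρ_c h = (ρ_m − ρ_c) r gives r = h ρ_c/(ρ_m − ρ_c), so h (1 + ρ_c/(ρ_m − ρ_c)) = Δ, i.e. h = Δ (ρ_m − ρ_c)/ρ_m.
h = 20890 m × 0.54/3.2 = 3530 m.

3530 m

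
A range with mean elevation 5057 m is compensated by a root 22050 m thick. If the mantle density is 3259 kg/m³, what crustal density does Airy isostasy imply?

2650 kg/m³

ρ_c h = (ρ_m − ρ_c) r → ρ_c (h + r) = ρ_m r → ρ_c = ρ_m r / (h + r).
ρ_c = 3259 × 22050 m / (5057 m + 22050 m) = 2650 kg/m³.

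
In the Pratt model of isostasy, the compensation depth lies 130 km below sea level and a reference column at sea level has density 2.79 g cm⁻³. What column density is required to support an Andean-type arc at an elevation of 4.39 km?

2.7 g cm⁻³

Pratt balance: ρ_ref D = ρ (D + h).
ρ = ρ_ref D/(D + h) = 2.79 × 130 km/(130 km + 4.39 km) = 2.7 g cm⁻³.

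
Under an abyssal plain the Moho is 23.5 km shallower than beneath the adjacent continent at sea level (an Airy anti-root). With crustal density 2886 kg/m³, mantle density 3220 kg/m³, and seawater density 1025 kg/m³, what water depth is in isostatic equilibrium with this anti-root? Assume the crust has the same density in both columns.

Replacing a thickness d of crust by seawater at the top must be balanced by replacing crust with mantle at the base: d (ρ_c − ρ_w) = a (ρ_m − ρ_c).
d = a (ρ_m − ρ_c)/(ρ_c − ρ_w) = 23.5 km × 334/1861 = 4.22 km.

4.22 km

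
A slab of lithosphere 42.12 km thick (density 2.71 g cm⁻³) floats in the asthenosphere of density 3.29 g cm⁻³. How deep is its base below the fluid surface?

34.7 km

Draft d = t ρ_obj/ρ_fluid = 42.12 km × 2.71/3.29 = 34.7 km.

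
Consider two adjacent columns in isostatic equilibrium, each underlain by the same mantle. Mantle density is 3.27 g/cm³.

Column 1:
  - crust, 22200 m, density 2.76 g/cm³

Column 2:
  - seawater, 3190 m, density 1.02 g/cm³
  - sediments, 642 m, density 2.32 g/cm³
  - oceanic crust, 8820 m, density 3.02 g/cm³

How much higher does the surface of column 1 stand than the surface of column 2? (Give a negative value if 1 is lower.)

407 m

For any compensation level in the mantle, the mantle terms cancel and isostasy reduces to e = (Σt_1 − Σt_2) − (Σ(ρt)_1 − Σ(ρt)_2) / ρ_m.
Σt_1 = 22200 m; Σt_2 = 12652 m; Σ(ρt)_1 = 61272; Σ(ρt)_2 = 31379.64 (in m·g/cm³).
e = (22200 − 12652) − (61272 − 31379.64) / 3.27 = 407 m.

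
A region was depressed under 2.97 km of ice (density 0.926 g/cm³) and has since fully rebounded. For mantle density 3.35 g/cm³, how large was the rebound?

0.821 km

Removing the load lets mantle flow back in; uplift u satisfies ρ_ice t = ρ_m u.
u = t ρ_ice/ρ_m = 2.97 km × 0.926/3.35 = 0.821 km.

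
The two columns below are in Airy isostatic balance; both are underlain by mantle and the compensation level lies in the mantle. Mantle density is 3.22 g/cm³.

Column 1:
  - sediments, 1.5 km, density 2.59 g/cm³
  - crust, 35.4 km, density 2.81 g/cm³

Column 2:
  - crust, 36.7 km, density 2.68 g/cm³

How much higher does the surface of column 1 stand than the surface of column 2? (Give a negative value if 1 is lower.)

For any compensation level in the mantle, the mantle terms cancel and isostasy reduces to e = (Σt_1 − Σt_2) − (Σ(ρt)_1 − Σ(ρt)_2) / ρ_m.
Σt_1 = 36.9 km; Σt_2 = 36.7 km; Σ(ρt)_1 = 103.359; Σ(ρt)_2 = 98.356 (in km·g/cm³).
e = (36.9 − 36.7) − (103.359 − 98.356) / 3.22 = −1.35 km.

−1.35 km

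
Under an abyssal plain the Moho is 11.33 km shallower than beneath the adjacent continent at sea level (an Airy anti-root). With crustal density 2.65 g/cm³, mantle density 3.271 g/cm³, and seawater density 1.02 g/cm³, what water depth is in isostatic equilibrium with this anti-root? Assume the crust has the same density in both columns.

4.32 km

Replacing a thickness d of crust by seawater at the top must be balanced by replacing crust with mantle at the base: d (ρ_c − ρ_w) = a (ρ_m − ρ_c).
d = a (ρ_m − ρ_c)/(ρ_c − ρ_w) = 11.33 km × 0.621/1.63 = 4.32 km.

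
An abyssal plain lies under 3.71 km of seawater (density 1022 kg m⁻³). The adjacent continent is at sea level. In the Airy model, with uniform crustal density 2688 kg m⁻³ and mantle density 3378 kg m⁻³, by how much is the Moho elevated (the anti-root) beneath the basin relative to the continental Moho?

8.96 km

For local isostatic compensation: replacing crust with seawater at the top is compensated by replacing crust with mantle at the base: d (ρ_c − ρ_w) = a (ρ_m − ρ_c).
a = d (ρ_c − ρ_w)/(ρ_m − ρ_c) = 3.71 km × 1666/690 = 8.96 km.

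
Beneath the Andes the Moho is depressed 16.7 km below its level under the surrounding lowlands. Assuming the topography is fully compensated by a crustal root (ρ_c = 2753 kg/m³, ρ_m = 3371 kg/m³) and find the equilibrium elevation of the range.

3.75 km

By Archimedes' principle applied to the lithosphere: ρ_c h = (ρ_m − ρ_c) r.
h = r (ρ_m − ρ_c) / ρ_c = 16.7 km × (3371 − 2753) / 2753 = 3.75 km.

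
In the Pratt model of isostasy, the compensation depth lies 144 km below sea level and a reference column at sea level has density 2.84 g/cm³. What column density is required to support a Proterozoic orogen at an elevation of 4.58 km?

2.75 g/cm³

Pratt balance: ρ_ref D = ρ (D + h).
ρ = ρ_ref D/(D + h) = 2.84 × 144 km/(144 km + 4.58 km) = 2.75 g/cm³.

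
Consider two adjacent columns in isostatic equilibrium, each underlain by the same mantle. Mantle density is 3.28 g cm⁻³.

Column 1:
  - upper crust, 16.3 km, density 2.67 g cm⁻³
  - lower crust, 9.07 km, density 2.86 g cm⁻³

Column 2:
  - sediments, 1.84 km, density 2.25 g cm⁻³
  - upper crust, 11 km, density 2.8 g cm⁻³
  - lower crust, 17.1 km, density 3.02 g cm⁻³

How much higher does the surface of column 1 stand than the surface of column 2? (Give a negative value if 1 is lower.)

0.65 km

For any compensation level in the mantle, the mantle terms cancel and isostasy reduces to e = (Σt_1 − Σt_2) − (Σ(ρt)_1 − Σ(ρt)_2) / ρ_m.
Σt_1 = 25.37 km; Σt_2 = 29.94 km; Σ(ρt)_1 = 69.4612; Σ(ρt)_2 = 86.582 (in km·g cm⁻³).
e = (25.37 − 29.94) − (69.4612 − 86.582) / 3.28 = 0.65 km.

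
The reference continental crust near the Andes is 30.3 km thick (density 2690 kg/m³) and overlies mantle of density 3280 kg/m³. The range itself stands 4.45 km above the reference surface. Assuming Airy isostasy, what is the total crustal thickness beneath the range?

Root depth r = h ρ_c / (ρ_m − ρ_c) = 4.45 km × 2690 / 590 = 20.29 km.
Total thickness = T + h + r = 30.3 km + 4.45 km + 20.29 km = 55 km.

55 km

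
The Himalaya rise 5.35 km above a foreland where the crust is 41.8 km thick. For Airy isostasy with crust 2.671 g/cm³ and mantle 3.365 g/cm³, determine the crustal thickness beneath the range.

Root depth r = h ρ_c / (ρ_m − ρ_c) = 5.35 km × 2.671 / 0.694 = 20.59 km.
Total thickness = T + h + r = 41.8 km + 5.35 km + 20.59 km = 67.7 km.

67.7 km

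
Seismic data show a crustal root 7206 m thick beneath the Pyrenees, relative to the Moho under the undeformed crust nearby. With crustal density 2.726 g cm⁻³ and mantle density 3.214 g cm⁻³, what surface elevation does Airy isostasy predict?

In Airy isostatic equilibrium: ρ_c h = (ρ_m − ρ_c) r.
h = r (ρ_m − ρ_c) / ρ_c = 7206 m × (3.214 − 2.726) / 2.726 = 1290 m.

1290 m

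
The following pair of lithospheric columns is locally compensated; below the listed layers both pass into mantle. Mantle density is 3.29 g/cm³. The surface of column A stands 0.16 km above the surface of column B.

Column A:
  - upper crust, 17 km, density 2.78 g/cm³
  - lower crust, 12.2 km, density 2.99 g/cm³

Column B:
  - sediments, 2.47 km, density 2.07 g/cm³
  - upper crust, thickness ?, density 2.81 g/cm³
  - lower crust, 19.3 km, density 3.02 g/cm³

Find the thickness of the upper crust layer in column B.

Take the compensation level at the base of the deeper column (depth z_c below the surface of column A) and equate Σ ρ_i t_i down to z_c; mantle fills any gap and the z_c terms cancel.
Column A: 17×2.78 + 12.2×2.99 + (z_c − 29.2)×3.29
Column B: 0.16×0 + 2.47×2.07 + x×2.81 + 19.3×3.02 + (z_c − 0.16 − 21.77 − x)×3.29
The z_c×3.29 term appears on both sides and cancels. Collect the known terms of each column as K = Σ(ρt)_known − 3.29 × (depth of known layers): K_A = 83.738 − 3.29×29.2 = −12.33; K_B = 63.3989 − 3.29×(0.16 + 21.77) = −8.7508.
Balance: K_A = K_B − x×(3.29 − 2.81), so x = (K_B − K_A)/(3.29 − 2.81) = 3.5792/0.48 = 7.46 km.

7.46 km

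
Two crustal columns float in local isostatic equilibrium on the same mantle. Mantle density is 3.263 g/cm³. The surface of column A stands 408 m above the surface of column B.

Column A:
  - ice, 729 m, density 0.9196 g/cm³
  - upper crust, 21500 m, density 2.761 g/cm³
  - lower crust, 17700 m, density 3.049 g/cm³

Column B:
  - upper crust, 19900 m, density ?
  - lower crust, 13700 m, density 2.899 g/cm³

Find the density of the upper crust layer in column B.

2.76 g/cm³

Take the compensation level at the base of the deeper column (depth z_c below the surface of column A) and equate Σ ρ_i t_i down to z_c; mantle fills any gap and the z_c terms cancel.
Column A: 729×0.9196 + 21500×2.761 + 17700×3.049 + (z_c − 39929)×3.263
Column B: 408×0 + 19900×ρ + 13700×2.899 + (z_c − 408 − 33600)×3.263
The z_c×3.263 term appears on both sides and cancels. Collect the known terms of each column as K = Σ(ρt)_known − 3.263 × (depth of known layers): K_A = 113999.188 − 3.263×39929 = −16289.1386; K_B = 39716.3 − 3.263×(408 + 33600) = −71251.804.
Balance: K_A = K_B + 19900×ρ, so ρ = (K_A − K_B)/19900 = 54962.7/19900 = 2.76 g/cm³.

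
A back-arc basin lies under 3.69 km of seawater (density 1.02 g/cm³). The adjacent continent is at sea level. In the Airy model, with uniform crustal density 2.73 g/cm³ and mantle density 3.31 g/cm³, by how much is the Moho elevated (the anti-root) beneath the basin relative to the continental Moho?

In Airy isostatic equilibrium: replacing crust with seawater at the top is compensated by replacing crust with mantle at the base: d (ρ_c − ρ_w) = a (ρ_m − ρ_c).
a = d (ρ_c − ρ_w)/(ρ_m − ρ_c) = 3.69 km × 1.71/0.58 = 10.9 km.

10.9 km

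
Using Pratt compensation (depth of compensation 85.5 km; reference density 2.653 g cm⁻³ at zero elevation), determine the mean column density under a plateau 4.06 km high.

Pratt balance: ρ_ref D = ρ (D + h).
ρ = ρ_ref D/(D + h) = 2.653 × 85.5 km/(85.5 km + 4.06 km) = 2.53 g cm⁻³.

2.53 g cm⁻³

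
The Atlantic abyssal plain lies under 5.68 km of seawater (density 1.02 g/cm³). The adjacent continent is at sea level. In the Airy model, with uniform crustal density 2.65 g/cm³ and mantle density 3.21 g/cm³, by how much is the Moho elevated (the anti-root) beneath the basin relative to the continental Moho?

For local isostatic compensation: replacing crust with seawater at the top is compensated by replacing crust with mantle at the base: d (ρ_c − ρ_w) = a (ρ_m − ρ_c).
a = d (ρ_c − ρ_w)/(ρ_m − ρ_c) = 5.68 km × 1.63/0.56 = 16.5 km.

16.5 km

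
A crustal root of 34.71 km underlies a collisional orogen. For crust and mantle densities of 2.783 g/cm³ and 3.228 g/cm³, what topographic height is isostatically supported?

5.55 km

Isostatic balance requires: ρ_c h = (ρ_m − ρ_c) r.
h = r (ρ_m − ρ_c) / ρ_c = 34.71 km × (3.228 − 2.783) / 2.783 = 5.55 km.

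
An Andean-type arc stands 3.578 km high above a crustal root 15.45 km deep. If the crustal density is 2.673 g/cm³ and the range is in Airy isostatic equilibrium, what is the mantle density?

Airy balance: ρ_c h = (ρ_m − ρ_c) r → ρ_m = ρ_c (1 + h/r).
ρ_m = 2.673 × (1 + 3.578 km/15.45 km) = 3.29 g/cm³.

3.29 g/cm³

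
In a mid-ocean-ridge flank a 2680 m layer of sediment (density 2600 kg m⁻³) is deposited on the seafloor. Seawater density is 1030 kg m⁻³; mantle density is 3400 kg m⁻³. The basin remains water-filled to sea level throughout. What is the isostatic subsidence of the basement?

1780 m

Submarine loading: the sediment displaces seawater, and the subsidence is in turn flooded, so s (ρ_m − ρ_w) = t (ρ_sed − ρ_w).
s = 2680 m × (2600 − 1030) / (3400 − 1030) = 1780 m.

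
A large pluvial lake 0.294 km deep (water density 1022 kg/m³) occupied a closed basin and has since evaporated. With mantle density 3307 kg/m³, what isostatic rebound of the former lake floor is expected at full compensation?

u = d ρ_w/ρ_m = 0.294 km × 1022/3307 = 0.0909 km.

0.0909 km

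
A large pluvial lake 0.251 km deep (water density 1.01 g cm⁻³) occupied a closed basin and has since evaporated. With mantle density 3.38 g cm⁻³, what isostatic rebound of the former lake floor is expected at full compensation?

0.075 km

u = d ρ_w/ρ_m = 0.251 km × 1.01/3.38 = 0.075 km.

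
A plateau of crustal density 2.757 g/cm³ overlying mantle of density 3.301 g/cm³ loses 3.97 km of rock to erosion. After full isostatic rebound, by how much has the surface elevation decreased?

Rebound u = e ρ_c/ρ_m = 3.97 km × 2.757/3.301 = 3.316 km.
Net surface drop = e − u = 3.97 km − 3.316 km = e (ρ_m − ρ_c)/ρ_m = 0.654 km.

0.654 km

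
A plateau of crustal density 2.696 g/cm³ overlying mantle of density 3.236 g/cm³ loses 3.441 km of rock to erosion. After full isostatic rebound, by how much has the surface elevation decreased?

0.574 km

Rebound u = e ρ_c/ρ_m = 3.441 km × 2.696/3.236 = 2.867 km.
Net surface drop = e − u = 3.441 km − 2.867 km = e (ρ_m − ρ_c)/ρ_m = 0.574 km.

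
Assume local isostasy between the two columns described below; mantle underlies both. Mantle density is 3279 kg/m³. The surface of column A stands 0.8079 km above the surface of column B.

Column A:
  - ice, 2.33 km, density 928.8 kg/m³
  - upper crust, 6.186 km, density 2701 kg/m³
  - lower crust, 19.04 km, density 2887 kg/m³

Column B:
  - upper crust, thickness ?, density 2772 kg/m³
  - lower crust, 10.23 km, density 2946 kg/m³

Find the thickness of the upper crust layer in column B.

20.6 km

Take the compensation level at the base of the deeper column (depth z_c below the surface of column A) and equate Σ ρ_i t_i down to z_c; mantle fills any gap and the z_c terms cancel.
Column A: 2.33×928.8 + 6.186×2701 + 19.04×2887 + (z_c − 27.556)×3279
Column B: 0.8079×0 + x×2772 + 10.23×2946 + (z_c − 0.8079 − 10.23 − x)×3279
The z_c×3279 term appears on both sides and cancels. Collect the known terms of each column as K = Σ(ρt)_known − 3279 × (depth of known layers): K_A = 73840.97 − 3279×27.556 = −16515.154; K_B = 30137.58 − 3279×(0.8079 + 10.23) = −6055.6941.
Balance: K_A = K_B − x×(3279 − 2772), so x = (K_B − K_A)/(3279 − 2772) = 10459.5/507 = 20.6 km.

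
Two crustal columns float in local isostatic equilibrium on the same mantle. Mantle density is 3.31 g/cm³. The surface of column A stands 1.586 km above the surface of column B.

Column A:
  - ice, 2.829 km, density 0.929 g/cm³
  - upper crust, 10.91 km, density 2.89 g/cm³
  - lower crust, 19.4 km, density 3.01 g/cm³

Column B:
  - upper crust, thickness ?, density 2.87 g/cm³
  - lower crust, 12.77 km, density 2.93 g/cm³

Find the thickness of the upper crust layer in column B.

Take the compensation level at the base of the deeper column (depth z_c below the surface of column A) and equate Σ ρ_i t_i down to z_c; mantle fills any gap and the z_c terms cancel.
Column A: 2.829×0.929 + 10.91×2.89 + 19.4×3.01 + (z_c − 33.139)×3.31
Column B: 1.586×0 + x×2.87 + 12.77×2.93 + (z_c − 1.586 − 12.77 − x)×3.31
The z_c×3.31 term appears on both sides and cancels. Collect the known terms of each column as K = Σ(ρt)_known − 3.31 × (depth of known layers): K_A = 92.552041 − 3.31×33.139 = −17.138049; K_B = 37.4161 − 3.31×(1.586 + 12.77) = −10.10226.
Balance: K_A = K_B − x×(3.31 − 2.87), so x = (K_B − K_A)/(3.31 − 2.87) = 7.03579/0.44 = 16 km.

16 km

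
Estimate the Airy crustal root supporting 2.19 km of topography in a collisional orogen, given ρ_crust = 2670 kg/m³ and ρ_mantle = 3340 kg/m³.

Equating mass per unit area of the two columns: the weight of the topography is balanced by the buoyancy of the root, ρ_c h = (ρ_m − ρ_c) r.
r = h · ρ_c / (ρ_m − ρ_c) = 2.19 km × 2670 / (3340 − 2670) = 8.73 km.

8.73 km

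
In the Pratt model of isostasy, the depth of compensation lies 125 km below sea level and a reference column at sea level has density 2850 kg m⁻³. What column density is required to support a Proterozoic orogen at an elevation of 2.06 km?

2800 kg m⁻³

Pratt balance: ρ_ref D = ρ (D + h).
ρ = ρ_ref D/(D + h) = 2850 × 125 km/(125 km + 2.06 km) = 2800 kg m⁻³.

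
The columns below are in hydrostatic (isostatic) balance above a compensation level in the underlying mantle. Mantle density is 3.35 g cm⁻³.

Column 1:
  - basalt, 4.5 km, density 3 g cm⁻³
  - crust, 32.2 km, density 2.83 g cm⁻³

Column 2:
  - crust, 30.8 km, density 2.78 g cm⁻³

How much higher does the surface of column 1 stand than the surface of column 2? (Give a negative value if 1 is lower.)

0.228 km

For any compensation level in the mantle, the mantle terms cancel and isostasy reduces to e = (Σt_1 − Σt_2) − (Σ(ρt)_1 − Σ(ρt)_2) / ρ_m.
Σt_1 = 36.7 km; Σt_2 = 30.8 km; Σ(ρt)_1 = 104.626; Σ(ρt)_2 = 85.624 (in km·g cm⁻³).
e = (36.7 − 30.8) − (104.626 − 85.624) / 3.35 = 0.228 km.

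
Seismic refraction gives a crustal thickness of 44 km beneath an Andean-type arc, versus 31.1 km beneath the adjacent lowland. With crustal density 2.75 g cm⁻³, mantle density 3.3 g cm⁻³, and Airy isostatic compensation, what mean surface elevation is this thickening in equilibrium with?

Excess crust Δ = 44 km − 31.1 km = 12.9 km, split between elevation h and root r with h + r = Δ.
Airy balance ρ_c h = (ρ_m − ρ_c) r gives r = h ρ_c/(ρ_m − ρ_c), so h (1 + ρ_c/(ρ_m − ρ_c)) = Δ, i.e. h = Δ (ρ_m − ρ_c)/ρ_m.
h = 12.9 km × 0.55/3.3 = 2.15 km.

2.15 km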